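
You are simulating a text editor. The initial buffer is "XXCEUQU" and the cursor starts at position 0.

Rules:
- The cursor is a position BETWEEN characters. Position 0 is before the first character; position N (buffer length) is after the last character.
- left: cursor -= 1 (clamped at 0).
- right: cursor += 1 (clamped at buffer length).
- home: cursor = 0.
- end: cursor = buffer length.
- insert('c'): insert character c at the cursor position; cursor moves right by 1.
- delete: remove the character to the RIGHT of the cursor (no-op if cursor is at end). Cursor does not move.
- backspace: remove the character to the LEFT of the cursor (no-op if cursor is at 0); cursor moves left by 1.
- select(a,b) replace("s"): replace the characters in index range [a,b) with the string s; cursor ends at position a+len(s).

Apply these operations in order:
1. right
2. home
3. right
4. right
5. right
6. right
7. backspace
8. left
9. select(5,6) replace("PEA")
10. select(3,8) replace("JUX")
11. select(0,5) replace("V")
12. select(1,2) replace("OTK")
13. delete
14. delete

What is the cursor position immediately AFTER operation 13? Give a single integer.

After op 1 (right): buf='XXCEUQU' cursor=1
After op 2 (home): buf='XXCEUQU' cursor=0
After op 3 (right): buf='XXCEUQU' cursor=1
After op 4 (right): buf='XXCEUQU' cursor=2
After op 5 (right): buf='XXCEUQU' cursor=3
After op 6 (right): buf='XXCEUQU' cursor=4
After op 7 (backspace): buf='XXCUQU' cursor=3
After op 8 (left): buf='XXCUQU' cursor=2
After op 9 (select(5,6) replace("PEA")): buf='XXCUQPEA' cursor=8
After op 10 (select(3,8) replace("JUX")): buf='XXCJUX' cursor=6
After op 11 (select(0,5) replace("V")): buf='VX' cursor=1
After op 12 (select(1,2) replace("OTK")): buf='VOTK' cursor=4
After op 13 (delete): buf='VOTK' cursor=4

Answer: 4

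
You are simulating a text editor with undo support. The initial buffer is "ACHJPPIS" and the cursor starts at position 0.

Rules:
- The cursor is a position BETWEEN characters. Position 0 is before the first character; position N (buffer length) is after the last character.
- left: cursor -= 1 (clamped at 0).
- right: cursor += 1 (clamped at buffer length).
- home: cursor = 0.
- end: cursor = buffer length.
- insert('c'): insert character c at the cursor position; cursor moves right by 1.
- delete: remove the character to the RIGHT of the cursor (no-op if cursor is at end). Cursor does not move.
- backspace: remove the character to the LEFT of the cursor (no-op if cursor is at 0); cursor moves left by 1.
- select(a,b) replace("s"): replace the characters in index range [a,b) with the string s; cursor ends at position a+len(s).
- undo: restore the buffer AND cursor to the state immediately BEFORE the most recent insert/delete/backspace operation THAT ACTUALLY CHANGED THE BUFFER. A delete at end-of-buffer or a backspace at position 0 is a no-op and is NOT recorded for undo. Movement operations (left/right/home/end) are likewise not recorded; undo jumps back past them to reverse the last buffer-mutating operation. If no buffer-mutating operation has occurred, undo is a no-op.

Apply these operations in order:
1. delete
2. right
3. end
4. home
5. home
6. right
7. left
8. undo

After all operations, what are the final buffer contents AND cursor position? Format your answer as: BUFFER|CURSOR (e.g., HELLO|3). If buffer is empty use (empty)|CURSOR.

Answer: ACHJPPIS|0

Derivation:
After op 1 (delete): buf='CHJPPIS' cursor=0
After op 2 (right): buf='CHJPPIS' cursor=1
After op 3 (end): buf='CHJPPIS' cursor=7
After op 4 (home): buf='CHJPPIS' cursor=0
After op 5 (home): buf='CHJPPIS' cursor=0
After op 6 (right): buf='CHJPPIS' cursor=1
After op 7 (left): buf='CHJPPIS' cursor=0
After op 8 (undo): buf='ACHJPPIS' cursor=0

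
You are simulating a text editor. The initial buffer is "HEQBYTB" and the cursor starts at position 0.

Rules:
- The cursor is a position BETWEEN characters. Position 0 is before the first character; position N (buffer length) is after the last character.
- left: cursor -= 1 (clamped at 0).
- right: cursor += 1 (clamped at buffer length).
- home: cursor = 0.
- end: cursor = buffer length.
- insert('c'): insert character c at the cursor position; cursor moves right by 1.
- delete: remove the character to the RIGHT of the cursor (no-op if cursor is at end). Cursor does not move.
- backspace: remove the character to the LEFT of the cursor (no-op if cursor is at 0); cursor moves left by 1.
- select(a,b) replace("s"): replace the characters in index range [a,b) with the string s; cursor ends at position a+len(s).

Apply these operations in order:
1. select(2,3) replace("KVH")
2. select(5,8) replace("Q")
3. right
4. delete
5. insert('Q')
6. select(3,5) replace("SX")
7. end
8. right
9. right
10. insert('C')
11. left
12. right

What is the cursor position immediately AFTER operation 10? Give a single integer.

Answer: 9

Derivation:
After op 1 (select(2,3) replace("KVH")): buf='HEKVHBYTB' cursor=5
After op 2 (select(5,8) replace("Q")): buf='HEKVHQB' cursor=6
After op 3 (right): buf='HEKVHQB' cursor=7
After op 4 (delete): buf='HEKVHQB' cursor=7
After op 5 (insert('Q')): buf='HEKVHQBQ' cursor=8
After op 6 (select(3,5) replace("SX")): buf='HEKSXQBQ' cursor=5
After op 7 (end): buf='HEKSXQBQ' cursor=8
After op 8 (right): buf='HEKSXQBQ' cursor=8
After op 9 (right): buf='HEKSXQBQ' cursor=8
After op 10 (insert('C')): buf='HEKSXQBQC' cursor=9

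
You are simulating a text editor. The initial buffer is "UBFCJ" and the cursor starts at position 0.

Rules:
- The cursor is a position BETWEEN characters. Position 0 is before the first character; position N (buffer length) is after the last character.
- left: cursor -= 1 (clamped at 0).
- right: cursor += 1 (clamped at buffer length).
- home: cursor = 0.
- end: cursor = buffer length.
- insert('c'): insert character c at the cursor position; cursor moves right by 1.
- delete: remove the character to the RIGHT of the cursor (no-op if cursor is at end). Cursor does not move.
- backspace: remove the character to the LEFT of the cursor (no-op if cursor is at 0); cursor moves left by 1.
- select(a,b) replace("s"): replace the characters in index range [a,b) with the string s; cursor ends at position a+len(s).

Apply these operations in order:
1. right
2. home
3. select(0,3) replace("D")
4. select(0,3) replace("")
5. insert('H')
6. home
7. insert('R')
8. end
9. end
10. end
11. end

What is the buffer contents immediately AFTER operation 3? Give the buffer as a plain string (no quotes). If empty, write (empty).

Answer: DCJ

Derivation:
After op 1 (right): buf='UBFCJ' cursor=1
After op 2 (home): buf='UBFCJ' cursor=0
After op 3 (select(0,3) replace("D")): buf='DCJ' cursor=1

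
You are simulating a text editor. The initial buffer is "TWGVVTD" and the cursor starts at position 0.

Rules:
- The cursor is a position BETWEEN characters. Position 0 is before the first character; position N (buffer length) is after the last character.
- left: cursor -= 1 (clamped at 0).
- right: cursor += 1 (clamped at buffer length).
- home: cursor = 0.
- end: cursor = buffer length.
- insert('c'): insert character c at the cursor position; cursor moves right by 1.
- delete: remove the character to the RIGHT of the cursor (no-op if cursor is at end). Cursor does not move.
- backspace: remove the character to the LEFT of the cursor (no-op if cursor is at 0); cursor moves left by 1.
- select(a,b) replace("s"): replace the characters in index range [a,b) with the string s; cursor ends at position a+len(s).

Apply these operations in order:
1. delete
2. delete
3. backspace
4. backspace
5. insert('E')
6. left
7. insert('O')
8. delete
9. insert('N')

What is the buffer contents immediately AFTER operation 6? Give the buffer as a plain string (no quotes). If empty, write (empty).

Answer: EGVVTD

Derivation:
After op 1 (delete): buf='WGVVTD' cursor=0
After op 2 (delete): buf='GVVTD' cursor=0
After op 3 (backspace): buf='GVVTD' cursor=0
After op 4 (backspace): buf='GVVTD' cursor=0
After op 5 (insert('E')): buf='EGVVTD' cursor=1
After op 6 (left): buf='EGVVTD' cursor=0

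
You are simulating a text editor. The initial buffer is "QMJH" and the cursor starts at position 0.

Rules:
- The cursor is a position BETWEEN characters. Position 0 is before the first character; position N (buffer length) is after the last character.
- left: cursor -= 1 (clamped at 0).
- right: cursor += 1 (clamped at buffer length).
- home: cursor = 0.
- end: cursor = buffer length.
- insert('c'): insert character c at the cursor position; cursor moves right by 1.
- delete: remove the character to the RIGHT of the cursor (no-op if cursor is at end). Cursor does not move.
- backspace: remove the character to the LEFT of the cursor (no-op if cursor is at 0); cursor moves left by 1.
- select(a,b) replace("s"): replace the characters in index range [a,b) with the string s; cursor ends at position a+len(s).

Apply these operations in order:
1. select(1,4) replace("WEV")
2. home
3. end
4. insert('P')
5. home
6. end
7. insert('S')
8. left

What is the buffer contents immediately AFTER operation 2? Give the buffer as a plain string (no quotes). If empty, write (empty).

After op 1 (select(1,4) replace("WEV")): buf='QWEV' cursor=4
After op 2 (home): buf='QWEV' cursor=0

Answer: QWEV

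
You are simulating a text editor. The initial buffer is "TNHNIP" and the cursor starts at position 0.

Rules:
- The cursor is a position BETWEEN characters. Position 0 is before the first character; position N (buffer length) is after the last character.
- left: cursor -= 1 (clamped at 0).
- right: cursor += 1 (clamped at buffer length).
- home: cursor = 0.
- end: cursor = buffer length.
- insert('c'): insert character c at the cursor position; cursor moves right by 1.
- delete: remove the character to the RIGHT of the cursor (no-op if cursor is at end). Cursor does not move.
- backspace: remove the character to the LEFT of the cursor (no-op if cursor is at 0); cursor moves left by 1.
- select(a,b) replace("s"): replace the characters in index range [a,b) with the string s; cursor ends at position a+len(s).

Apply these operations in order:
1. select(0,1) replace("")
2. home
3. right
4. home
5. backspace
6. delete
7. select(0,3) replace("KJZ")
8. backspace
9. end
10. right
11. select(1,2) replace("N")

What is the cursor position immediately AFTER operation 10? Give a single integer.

After op 1 (select(0,1) replace("")): buf='NHNIP' cursor=0
After op 2 (home): buf='NHNIP' cursor=0
After op 3 (right): buf='NHNIP' cursor=1
After op 4 (home): buf='NHNIP' cursor=0
After op 5 (backspace): buf='NHNIP' cursor=0
After op 6 (delete): buf='HNIP' cursor=0
After op 7 (select(0,3) replace("KJZ")): buf='KJZP' cursor=3
After op 8 (backspace): buf='KJP' cursor=2
After op 9 (end): buf='KJP' cursor=3
After op 10 (right): buf='KJP' cursor=3

Answer: 3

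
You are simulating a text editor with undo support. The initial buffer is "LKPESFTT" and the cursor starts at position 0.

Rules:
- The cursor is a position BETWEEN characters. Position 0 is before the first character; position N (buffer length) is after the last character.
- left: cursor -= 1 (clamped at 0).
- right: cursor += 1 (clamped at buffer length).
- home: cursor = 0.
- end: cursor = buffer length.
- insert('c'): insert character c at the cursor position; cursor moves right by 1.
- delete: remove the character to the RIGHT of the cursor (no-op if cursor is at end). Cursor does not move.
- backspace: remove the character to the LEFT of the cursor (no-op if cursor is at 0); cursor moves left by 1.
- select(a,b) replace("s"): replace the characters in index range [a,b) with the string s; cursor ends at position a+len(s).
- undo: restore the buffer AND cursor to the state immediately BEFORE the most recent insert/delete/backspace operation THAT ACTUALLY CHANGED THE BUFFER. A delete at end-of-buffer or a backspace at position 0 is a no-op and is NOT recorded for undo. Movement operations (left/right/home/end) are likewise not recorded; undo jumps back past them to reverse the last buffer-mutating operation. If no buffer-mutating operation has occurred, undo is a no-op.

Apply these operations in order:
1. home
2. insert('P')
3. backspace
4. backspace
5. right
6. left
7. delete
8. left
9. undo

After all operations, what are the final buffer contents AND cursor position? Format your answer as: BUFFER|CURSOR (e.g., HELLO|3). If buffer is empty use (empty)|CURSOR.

After op 1 (home): buf='LKPESFTT' cursor=0
After op 2 (insert('P')): buf='PLKPESFTT' cursor=1
After op 3 (backspace): buf='LKPESFTT' cursor=0
After op 4 (backspace): buf='LKPESFTT' cursor=0
After op 5 (right): buf='LKPESFTT' cursor=1
After op 6 (left): buf='LKPESFTT' cursor=0
After op 7 (delete): buf='KPESFTT' cursor=0
After op 8 (left): buf='KPESFTT' cursor=0
After op 9 (undo): buf='LKPESFTT' cursor=0

Answer: LKPESFTT|0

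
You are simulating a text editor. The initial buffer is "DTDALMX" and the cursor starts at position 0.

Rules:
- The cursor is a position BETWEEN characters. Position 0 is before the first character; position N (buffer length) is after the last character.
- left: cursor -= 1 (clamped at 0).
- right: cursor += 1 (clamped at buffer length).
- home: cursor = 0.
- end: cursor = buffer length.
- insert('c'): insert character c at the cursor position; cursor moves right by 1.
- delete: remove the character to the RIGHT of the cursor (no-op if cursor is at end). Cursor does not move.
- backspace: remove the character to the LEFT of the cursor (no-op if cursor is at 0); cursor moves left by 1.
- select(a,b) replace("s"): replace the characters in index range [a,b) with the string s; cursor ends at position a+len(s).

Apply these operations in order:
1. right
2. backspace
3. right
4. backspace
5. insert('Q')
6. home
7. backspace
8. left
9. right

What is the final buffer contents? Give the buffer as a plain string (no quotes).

After op 1 (right): buf='DTDALMX' cursor=1
After op 2 (backspace): buf='TDALMX' cursor=0
After op 3 (right): buf='TDALMX' cursor=1
After op 4 (backspace): buf='DALMX' cursor=0
After op 5 (insert('Q')): buf='QDALMX' cursor=1
After op 6 (home): buf='QDALMX' cursor=0
After op 7 (backspace): buf='QDALMX' cursor=0
After op 8 (left): buf='QDALMX' cursor=0
After op 9 (right): buf='QDALMX' cursor=1

Answer: QDALMX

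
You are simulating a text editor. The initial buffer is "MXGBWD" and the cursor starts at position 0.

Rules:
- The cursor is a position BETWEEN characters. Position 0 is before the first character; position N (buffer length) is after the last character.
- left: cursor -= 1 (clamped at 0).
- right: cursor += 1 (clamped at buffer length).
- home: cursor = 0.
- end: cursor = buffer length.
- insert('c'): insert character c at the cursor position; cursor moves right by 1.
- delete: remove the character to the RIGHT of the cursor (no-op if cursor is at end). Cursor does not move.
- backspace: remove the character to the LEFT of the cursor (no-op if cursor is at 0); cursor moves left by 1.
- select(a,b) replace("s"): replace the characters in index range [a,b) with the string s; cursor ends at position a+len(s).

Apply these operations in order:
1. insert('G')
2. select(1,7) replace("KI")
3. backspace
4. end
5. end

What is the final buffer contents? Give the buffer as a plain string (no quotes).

Answer: GK

Derivation:
After op 1 (insert('G')): buf='GMXGBWD' cursor=1
After op 2 (select(1,7) replace("KI")): buf='GKI' cursor=3
After op 3 (backspace): buf='GK' cursor=2
After op 4 (end): buf='GK' cursor=2
After op 5 (end): buf='GK' cursor=2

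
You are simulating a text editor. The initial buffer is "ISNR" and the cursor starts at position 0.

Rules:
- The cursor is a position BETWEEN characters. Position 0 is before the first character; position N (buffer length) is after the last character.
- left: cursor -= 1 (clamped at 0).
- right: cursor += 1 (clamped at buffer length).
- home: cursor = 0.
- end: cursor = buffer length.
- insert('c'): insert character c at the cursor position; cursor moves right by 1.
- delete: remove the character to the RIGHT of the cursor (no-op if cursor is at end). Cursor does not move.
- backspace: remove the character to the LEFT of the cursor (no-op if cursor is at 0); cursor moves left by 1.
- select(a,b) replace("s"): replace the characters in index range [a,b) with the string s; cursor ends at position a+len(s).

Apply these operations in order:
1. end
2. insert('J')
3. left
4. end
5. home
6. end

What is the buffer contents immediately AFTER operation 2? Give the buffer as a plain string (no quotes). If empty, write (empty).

After op 1 (end): buf='ISNR' cursor=4
After op 2 (insert('J')): buf='ISNRJ' cursor=5

Answer: ISNRJ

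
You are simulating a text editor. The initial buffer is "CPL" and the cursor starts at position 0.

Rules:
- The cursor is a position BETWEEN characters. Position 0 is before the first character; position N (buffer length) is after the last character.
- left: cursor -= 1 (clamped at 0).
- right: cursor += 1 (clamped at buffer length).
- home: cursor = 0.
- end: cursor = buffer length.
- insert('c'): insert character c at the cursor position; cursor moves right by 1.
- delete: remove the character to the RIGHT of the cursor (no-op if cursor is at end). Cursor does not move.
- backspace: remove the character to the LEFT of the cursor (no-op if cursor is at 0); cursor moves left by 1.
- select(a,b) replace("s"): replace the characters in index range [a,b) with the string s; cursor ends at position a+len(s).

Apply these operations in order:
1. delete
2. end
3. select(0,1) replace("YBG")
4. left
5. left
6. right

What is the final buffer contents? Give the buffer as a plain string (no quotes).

Answer: YBGL

Derivation:
After op 1 (delete): buf='PL' cursor=0
After op 2 (end): buf='PL' cursor=2
After op 3 (select(0,1) replace("YBG")): buf='YBGL' cursor=3
After op 4 (left): buf='YBGL' cursor=2
After op 5 (left): buf='YBGL' cursor=1
After op 6 (right): buf='YBGL' cursor=2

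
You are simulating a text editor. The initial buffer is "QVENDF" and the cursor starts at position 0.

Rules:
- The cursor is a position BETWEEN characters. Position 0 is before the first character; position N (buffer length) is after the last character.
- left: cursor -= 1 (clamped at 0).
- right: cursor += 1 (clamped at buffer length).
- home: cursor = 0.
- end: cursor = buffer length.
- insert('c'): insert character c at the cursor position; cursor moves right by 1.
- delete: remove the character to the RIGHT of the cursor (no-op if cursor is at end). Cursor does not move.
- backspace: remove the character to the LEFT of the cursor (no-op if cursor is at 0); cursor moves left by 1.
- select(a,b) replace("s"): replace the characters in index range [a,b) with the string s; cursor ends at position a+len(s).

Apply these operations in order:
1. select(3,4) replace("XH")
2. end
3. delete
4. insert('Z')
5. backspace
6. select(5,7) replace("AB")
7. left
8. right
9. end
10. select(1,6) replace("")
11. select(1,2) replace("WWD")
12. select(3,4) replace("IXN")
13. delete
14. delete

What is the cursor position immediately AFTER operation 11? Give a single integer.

Answer: 4

Derivation:
After op 1 (select(3,4) replace("XH")): buf='QVEXHDF' cursor=5
After op 2 (end): buf='QVEXHDF' cursor=7
After op 3 (delete): buf='QVEXHDF' cursor=7
After op 4 (insert('Z')): buf='QVEXHDFZ' cursor=8
After op 5 (backspace): buf='QVEXHDF' cursor=7
After op 6 (select(5,7) replace("AB")): buf='QVEXHAB' cursor=7
After op 7 (left): buf='QVEXHAB' cursor=6
After op 8 (right): buf='QVEXHAB' cursor=7
After op 9 (end): buf='QVEXHAB' cursor=7
After op 10 (select(1,6) replace("")): buf='QB' cursor=1
After op 11 (select(1,2) replace("WWD")): buf='QWWD' cursor=4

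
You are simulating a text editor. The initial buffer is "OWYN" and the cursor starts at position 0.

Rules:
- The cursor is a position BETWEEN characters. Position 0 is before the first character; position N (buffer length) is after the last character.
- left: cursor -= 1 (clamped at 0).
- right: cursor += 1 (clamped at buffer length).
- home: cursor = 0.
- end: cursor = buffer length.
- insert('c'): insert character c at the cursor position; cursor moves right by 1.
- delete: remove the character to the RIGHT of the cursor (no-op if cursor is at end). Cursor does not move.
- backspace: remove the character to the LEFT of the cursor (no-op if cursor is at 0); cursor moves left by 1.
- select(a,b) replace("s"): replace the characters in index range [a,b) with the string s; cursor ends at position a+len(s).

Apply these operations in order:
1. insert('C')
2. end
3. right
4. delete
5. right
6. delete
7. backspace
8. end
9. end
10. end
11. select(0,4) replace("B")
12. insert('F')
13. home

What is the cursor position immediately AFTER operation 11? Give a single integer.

After op 1 (insert('C')): buf='COWYN' cursor=1
After op 2 (end): buf='COWYN' cursor=5
After op 3 (right): buf='COWYN' cursor=5
After op 4 (delete): buf='COWYN' cursor=5
After op 5 (right): buf='COWYN' cursor=5
After op 6 (delete): buf='COWYN' cursor=5
After op 7 (backspace): buf='COWY' cursor=4
After op 8 (end): buf='COWY' cursor=4
After op 9 (end): buf='COWY' cursor=4
After op 10 (end): buf='COWY' cursor=4
After op 11 (select(0,4) replace("B")): buf='B' cursor=1

Answer: 1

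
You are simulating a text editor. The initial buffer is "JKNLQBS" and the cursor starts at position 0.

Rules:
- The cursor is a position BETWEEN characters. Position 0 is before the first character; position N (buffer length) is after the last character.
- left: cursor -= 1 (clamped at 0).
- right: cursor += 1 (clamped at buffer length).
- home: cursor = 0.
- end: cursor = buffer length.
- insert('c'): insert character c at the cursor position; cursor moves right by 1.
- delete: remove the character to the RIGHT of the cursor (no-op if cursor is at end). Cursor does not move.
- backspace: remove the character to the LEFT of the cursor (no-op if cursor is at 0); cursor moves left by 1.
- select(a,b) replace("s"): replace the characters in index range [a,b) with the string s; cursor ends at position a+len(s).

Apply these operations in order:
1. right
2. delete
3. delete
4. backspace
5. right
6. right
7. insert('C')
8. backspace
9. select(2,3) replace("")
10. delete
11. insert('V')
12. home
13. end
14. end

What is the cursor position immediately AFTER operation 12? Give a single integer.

After op 1 (right): buf='JKNLQBS' cursor=1
After op 2 (delete): buf='JNLQBS' cursor=1
After op 3 (delete): buf='JLQBS' cursor=1
After op 4 (backspace): buf='LQBS' cursor=0
After op 5 (right): buf='LQBS' cursor=1
After op 6 (right): buf='LQBS' cursor=2
After op 7 (insert('C')): buf='LQCBS' cursor=3
After op 8 (backspace): buf='LQBS' cursor=2
After op 9 (select(2,3) replace("")): buf='LQS' cursor=2
After op 10 (delete): buf='LQ' cursor=2
After op 11 (insert('V')): buf='LQV' cursor=3
After op 12 (home): buf='LQV' cursor=0

Answer: 0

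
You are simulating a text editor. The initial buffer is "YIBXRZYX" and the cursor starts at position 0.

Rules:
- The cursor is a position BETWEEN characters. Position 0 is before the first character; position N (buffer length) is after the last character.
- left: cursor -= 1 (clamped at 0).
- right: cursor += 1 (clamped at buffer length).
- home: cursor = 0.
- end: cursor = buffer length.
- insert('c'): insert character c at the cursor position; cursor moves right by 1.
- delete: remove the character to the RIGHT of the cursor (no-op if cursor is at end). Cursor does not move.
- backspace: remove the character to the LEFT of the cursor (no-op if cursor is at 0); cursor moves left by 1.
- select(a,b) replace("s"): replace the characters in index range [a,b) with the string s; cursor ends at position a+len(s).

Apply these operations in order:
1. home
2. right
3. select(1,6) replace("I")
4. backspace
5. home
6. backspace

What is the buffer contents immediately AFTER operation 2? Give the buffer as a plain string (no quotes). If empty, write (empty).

After op 1 (home): buf='YIBXRZYX' cursor=0
After op 2 (right): buf='YIBXRZYX' cursor=1

Answer: YIBXRZYX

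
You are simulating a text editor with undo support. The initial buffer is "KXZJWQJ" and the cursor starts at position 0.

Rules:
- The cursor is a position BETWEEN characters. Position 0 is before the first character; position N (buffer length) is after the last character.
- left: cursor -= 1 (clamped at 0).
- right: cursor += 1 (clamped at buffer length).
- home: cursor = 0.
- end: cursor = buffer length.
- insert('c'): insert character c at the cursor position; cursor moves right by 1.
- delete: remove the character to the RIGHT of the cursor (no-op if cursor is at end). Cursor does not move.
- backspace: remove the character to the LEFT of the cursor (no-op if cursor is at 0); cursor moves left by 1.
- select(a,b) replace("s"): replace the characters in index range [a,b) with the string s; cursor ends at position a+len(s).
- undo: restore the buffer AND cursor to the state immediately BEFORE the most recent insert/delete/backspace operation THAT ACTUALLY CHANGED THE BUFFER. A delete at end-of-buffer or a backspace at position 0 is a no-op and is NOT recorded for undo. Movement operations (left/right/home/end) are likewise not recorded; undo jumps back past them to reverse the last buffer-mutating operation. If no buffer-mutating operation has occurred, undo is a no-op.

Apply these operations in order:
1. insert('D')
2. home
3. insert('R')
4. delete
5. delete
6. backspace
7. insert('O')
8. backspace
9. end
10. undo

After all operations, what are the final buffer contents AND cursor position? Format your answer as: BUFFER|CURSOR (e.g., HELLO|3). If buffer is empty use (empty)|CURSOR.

After op 1 (insert('D')): buf='DKXZJWQJ' cursor=1
After op 2 (home): buf='DKXZJWQJ' cursor=0
After op 3 (insert('R')): buf='RDKXZJWQJ' cursor=1
After op 4 (delete): buf='RKXZJWQJ' cursor=1
After op 5 (delete): buf='RXZJWQJ' cursor=1
After op 6 (backspace): buf='XZJWQJ' cursor=0
After op 7 (insert('O')): buf='OXZJWQJ' cursor=1
After op 8 (backspace): buf='XZJWQJ' cursor=0
After op 9 (end): buf='XZJWQJ' cursor=6
After op 10 (undo): buf='OXZJWQJ' cursor=1

Answer: OXZJWQJ|1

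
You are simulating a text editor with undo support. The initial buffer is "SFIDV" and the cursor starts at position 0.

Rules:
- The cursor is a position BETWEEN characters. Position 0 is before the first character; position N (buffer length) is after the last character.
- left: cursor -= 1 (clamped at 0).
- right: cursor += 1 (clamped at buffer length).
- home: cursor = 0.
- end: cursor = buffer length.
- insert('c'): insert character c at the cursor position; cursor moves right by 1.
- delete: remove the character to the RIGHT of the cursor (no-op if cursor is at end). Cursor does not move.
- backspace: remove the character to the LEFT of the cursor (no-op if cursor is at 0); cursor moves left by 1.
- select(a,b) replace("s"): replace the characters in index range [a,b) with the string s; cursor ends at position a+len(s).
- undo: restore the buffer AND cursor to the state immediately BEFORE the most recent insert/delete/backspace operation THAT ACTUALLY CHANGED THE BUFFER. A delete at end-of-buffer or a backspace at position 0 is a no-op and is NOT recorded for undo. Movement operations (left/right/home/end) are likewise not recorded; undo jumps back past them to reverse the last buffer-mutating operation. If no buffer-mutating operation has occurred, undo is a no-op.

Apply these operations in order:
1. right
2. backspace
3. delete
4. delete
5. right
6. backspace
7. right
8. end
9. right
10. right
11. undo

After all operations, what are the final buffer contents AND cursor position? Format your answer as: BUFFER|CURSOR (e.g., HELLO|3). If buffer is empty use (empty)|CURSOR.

Answer: DV|1

Derivation:
After op 1 (right): buf='SFIDV' cursor=1
After op 2 (backspace): buf='FIDV' cursor=0
After op 3 (delete): buf='IDV' cursor=0
After op 4 (delete): buf='DV' cursor=0
After op 5 (right): buf='DV' cursor=1
After op 6 (backspace): buf='V' cursor=0
After op 7 (right): buf='V' cursor=1
After op 8 (end): buf='V' cursor=1
After op 9 (right): buf='V' cursor=1
After op 10 (right): buf='V' cursor=1
After op 11 (undo): buf='DV' cursor=1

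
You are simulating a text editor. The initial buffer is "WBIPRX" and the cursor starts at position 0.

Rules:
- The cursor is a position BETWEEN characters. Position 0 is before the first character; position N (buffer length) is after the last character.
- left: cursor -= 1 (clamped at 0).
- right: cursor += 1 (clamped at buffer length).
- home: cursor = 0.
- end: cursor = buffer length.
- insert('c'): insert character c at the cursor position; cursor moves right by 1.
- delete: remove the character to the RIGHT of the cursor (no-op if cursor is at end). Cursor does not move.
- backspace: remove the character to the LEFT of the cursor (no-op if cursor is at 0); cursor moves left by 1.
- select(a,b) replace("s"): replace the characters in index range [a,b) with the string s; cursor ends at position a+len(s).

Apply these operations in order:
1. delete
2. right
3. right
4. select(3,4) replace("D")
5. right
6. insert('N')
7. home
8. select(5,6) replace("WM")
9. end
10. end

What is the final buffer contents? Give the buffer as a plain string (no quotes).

After op 1 (delete): buf='BIPRX' cursor=0
After op 2 (right): buf='BIPRX' cursor=1
After op 3 (right): buf='BIPRX' cursor=2
After op 4 (select(3,4) replace("D")): buf='BIPDX' cursor=4
After op 5 (right): buf='BIPDX' cursor=5
After op 6 (insert('N')): buf='BIPDXN' cursor=6
After op 7 (home): buf='BIPDXN' cursor=0
After op 8 (select(5,6) replace("WM")): buf='BIPDXWM' cursor=7
After op 9 (end): buf='BIPDXWM' cursor=7
After op 10 (end): buf='BIPDXWM' cursor=7

Answer: BIPDXWM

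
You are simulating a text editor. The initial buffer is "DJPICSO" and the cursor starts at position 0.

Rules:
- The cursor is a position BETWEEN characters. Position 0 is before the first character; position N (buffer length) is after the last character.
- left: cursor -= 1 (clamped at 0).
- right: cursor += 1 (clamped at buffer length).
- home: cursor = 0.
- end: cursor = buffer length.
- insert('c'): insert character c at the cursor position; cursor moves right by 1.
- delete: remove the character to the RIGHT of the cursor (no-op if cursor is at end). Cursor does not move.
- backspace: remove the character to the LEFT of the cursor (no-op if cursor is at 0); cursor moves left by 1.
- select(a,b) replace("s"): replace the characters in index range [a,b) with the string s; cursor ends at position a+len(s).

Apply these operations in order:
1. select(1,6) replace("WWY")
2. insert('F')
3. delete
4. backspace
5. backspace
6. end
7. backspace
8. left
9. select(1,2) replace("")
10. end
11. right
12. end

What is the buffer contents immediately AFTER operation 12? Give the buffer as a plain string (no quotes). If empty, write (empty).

After op 1 (select(1,6) replace("WWY")): buf='DWWYO' cursor=4
After op 2 (insert('F')): buf='DWWYFO' cursor=5
After op 3 (delete): buf='DWWYF' cursor=5
After op 4 (backspace): buf='DWWY' cursor=4
After op 5 (backspace): buf='DWW' cursor=3
After op 6 (end): buf='DWW' cursor=3
After op 7 (backspace): buf='DW' cursor=2
After op 8 (left): buf='DW' cursor=1
After op 9 (select(1,2) replace("")): buf='D' cursor=1
After op 10 (end): buf='D' cursor=1
After op 11 (right): buf='D' cursor=1
After op 12 (end): buf='D' cursor=1

Answer: D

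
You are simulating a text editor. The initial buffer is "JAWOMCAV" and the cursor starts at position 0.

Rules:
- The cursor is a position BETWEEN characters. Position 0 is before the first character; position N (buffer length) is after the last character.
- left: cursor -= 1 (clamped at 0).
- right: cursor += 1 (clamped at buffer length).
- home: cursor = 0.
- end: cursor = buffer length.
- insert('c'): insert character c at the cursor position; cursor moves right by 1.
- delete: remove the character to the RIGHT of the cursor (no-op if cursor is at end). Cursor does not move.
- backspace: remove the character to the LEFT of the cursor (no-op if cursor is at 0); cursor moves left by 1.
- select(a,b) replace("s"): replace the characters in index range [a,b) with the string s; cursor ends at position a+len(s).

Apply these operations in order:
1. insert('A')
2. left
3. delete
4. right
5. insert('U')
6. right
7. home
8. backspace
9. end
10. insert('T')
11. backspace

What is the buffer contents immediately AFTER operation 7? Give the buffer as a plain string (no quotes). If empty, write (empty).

Answer: JUAWOMCAV

Derivation:
After op 1 (insert('A')): buf='AJAWOMCAV' cursor=1
After op 2 (left): buf='AJAWOMCAV' cursor=0
After op 3 (delete): buf='JAWOMCAV' cursor=0
After op 4 (right): buf='JAWOMCAV' cursor=1
After op 5 (insert('U')): buf='JUAWOMCAV' cursor=2
After op 6 (right): buf='JUAWOMCAV' cursor=3
After op 7 (home): buf='JUAWOMCAV' cursor=0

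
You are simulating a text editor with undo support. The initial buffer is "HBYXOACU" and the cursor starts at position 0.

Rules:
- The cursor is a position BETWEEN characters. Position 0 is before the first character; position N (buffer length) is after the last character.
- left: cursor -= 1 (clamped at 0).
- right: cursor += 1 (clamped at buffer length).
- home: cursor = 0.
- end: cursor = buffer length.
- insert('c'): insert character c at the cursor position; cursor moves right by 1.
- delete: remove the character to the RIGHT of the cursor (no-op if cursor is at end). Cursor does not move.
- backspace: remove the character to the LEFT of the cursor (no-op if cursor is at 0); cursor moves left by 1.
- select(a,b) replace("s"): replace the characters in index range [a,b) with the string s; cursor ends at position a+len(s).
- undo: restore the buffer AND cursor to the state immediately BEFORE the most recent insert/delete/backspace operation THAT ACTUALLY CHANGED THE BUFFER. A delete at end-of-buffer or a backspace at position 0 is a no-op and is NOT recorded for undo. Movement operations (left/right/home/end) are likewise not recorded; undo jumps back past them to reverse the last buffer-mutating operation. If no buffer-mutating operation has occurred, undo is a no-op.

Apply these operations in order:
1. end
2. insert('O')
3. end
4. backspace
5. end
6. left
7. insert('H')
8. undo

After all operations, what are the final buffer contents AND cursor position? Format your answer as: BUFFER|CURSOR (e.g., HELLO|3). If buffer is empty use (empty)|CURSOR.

Answer: HBYXOACU|7

Derivation:
After op 1 (end): buf='HBYXOACU' cursor=8
After op 2 (insert('O')): buf='HBYXOACUO' cursor=9
After op 3 (end): buf='HBYXOACUO' cursor=9
After op 4 (backspace): buf='HBYXOACU' cursor=8
After op 5 (end): buf='HBYXOACU' cursor=8
After op 6 (left): buf='HBYXOACU' cursor=7
After op 7 (insert('H')): buf='HBYXOACHU' cursor=8
After op 8 (undo): buf='HBYXOACU' cursor=7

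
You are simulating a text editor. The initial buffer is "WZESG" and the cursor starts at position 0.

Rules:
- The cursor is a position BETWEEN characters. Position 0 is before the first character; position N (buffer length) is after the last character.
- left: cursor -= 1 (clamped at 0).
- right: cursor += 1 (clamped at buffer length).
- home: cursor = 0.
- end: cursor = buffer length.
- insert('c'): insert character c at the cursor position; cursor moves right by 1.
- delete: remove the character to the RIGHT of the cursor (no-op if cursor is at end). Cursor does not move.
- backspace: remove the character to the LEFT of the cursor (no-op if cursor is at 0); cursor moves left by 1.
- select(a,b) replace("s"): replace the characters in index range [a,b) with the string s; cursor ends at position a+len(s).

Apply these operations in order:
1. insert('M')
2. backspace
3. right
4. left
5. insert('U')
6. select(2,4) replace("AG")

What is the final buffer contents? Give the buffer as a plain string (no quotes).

Answer: UWAGSG

Derivation:
After op 1 (insert('M')): buf='MWZESG' cursor=1
After op 2 (backspace): buf='WZESG' cursor=0
After op 3 (right): buf='WZESG' cursor=1
After op 4 (left): buf='WZESG' cursor=0
After op 5 (insert('U')): buf='UWZESG' cursor=1
After op 6 (select(2,4) replace("AG")): buf='UWAGSG' cursor=4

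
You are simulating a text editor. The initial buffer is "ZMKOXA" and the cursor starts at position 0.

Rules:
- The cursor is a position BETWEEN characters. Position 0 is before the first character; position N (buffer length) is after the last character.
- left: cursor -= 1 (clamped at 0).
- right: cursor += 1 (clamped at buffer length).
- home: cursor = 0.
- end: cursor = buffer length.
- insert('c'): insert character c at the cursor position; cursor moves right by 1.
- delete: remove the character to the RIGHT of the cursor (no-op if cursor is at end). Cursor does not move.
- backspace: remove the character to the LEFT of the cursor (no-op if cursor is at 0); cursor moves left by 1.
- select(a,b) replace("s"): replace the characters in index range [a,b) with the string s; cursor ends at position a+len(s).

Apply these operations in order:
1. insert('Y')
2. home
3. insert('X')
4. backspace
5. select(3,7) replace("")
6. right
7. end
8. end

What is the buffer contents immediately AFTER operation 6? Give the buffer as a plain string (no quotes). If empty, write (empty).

After op 1 (insert('Y')): buf='YZMKOXA' cursor=1
After op 2 (home): buf='YZMKOXA' cursor=0
After op 3 (insert('X')): buf='XYZMKOXA' cursor=1
After op 4 (backspace): buf='YZMKOXA' cursor=0
After op 5 (select(3,7) replace("")): buf='YZM' cursor=3
After op 6 (right): buf='YZM' cursor=3

Answer: YZM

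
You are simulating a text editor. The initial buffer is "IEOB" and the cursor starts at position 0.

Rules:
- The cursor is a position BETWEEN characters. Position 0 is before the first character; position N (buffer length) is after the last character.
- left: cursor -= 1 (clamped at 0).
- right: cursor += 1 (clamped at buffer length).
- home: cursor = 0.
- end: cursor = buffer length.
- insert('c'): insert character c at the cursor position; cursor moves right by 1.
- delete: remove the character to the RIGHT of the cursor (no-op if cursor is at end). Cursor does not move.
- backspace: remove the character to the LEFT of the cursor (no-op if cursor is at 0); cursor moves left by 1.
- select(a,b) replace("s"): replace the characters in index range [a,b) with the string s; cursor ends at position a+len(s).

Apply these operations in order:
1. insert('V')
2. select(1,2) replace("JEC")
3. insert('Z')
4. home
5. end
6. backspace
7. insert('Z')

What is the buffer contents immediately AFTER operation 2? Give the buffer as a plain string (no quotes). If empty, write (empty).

After op 1 (insert('V')): buf='VIEOB' cursor=1
After op 2 (select(1,2) replace("JEC")): buf='VJECEOB' cursor=4

Answer: VJECEOB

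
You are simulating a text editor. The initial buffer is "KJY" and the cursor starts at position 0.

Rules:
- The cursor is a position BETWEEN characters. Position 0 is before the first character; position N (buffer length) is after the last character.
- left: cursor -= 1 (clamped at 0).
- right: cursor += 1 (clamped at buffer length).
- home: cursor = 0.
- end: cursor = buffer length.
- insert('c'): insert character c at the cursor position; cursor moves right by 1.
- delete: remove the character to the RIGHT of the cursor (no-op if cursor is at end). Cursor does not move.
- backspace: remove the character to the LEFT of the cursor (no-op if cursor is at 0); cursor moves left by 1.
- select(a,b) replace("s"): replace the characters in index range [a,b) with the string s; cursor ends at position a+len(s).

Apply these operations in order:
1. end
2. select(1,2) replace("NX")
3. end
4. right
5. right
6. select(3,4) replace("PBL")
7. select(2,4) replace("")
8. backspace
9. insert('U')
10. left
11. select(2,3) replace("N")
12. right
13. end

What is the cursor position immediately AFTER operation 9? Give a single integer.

After op 1 (end): buf='KJY' cursor=3
After op 2 (select(1,2) replace("NX")): buf='KNXY' cursor=3
After op 3 (end): buf='KNXY' cursor=4
After op 4 (right): buf='KNXY' cursor=4
After op 5 (right): buf='KNXY' cursor=4
After op 6 (select(3,4) replace("PBL")): buf='KNXPBL' cursor=6
After op 7 (select(2,4) replace("")): buf='KNBL' cursor=2
After op 8 (backspace): buf='KBL' cursor=1
After op 9 (insert('U')): buf='KUBL' cursor=2

Answer: 2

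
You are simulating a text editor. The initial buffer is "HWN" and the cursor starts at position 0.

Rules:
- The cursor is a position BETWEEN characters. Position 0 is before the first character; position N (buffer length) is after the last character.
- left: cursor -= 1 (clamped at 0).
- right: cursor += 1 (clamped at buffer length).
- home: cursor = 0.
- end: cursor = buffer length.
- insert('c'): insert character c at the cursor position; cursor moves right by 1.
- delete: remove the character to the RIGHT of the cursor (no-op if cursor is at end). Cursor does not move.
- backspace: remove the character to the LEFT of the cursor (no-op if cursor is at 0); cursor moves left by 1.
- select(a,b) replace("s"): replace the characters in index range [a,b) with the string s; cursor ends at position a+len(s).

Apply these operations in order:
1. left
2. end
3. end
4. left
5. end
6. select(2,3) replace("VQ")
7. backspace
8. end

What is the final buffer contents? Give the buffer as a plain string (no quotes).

After op 1 (left): buf='HWN' cursor=0
After op 2 (end): buf='HWN' cursor=3
After op 3 (end): buf='HWN' cursor=3
After op 4 (left): buf='HWN' cursor=2
After op 5 (end): buf='HWN' cursor=3
After op 6 (select(2,3) replace("VQ")): buf='HWVQ' cursor=4
After op 7 (backspace): buf='HWV' cursor=3
After op 8 (end): buf='HWV' cursor=3

Answer: HWV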